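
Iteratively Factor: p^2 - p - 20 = (p + 4)*(p - 5)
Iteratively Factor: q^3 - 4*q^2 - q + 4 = (q + 1)*(q^2 - 5*q + 4) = (q - 1)*(q + 1)*(q - 4)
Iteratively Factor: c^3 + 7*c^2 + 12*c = (c)*(c^2 + 7*c + 12) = c*(c + 4)*(c + 3)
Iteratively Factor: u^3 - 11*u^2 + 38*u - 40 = (u - 4)*(u^2 - 7*u + 10) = (u - 5)*(u - 4)*(u - 2)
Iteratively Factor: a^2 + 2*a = (a + 2)*(a)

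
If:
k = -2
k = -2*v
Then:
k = -2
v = 1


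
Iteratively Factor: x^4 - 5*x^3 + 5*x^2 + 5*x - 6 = (x - 2)*(x^3 - 3*x^2 - x + 3) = (x - 2)*(x - 1)*(x^2 - 2*x - 3) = (x - 2)*(x - 1)*(x + 1)*(x - 3)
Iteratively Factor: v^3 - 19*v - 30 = (v - 5)*(v^2 + 5*v + 6) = (v - 5)*(v + 2)*(v + 3)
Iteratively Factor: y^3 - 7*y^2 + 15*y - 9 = (y - 3)*(y^2 - 4*y + 3) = (y - 3)^2*(y - 1)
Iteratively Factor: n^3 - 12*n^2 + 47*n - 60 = (n - 5)*(n^2 - 7*n + 12) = (n - 5)*(n - 3)*(n - 4)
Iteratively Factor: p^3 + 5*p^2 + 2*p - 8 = (p + 2)*(p^2 + 3*p - 4) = (p + 2)*(p + 4)*(p - 1)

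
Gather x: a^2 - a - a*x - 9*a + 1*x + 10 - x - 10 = a^2 - a*x - 10*a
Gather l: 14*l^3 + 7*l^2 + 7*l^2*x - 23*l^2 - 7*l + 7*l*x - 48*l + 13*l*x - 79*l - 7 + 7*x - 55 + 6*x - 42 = 14*l^3 + l^2*(7*x - 16) + l*(20*x - 134) + 13*x - 104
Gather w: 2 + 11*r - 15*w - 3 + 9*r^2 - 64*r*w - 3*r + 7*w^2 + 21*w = 9*r^2 + 8*r + 7*w^2 + w*(6 - 64*r) - 1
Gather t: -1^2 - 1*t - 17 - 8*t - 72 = -9*t - 90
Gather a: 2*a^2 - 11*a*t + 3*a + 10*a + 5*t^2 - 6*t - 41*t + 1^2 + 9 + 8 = 2*a^2 + a*(13 - 11*t) + 5*t^2 - 47*t + 18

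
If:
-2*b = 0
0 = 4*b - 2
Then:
No Solution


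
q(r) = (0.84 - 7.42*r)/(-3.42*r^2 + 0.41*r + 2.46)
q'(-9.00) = -0.03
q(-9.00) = -0.24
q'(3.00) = -0.31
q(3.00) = 0.79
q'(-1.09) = -13.09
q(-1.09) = -4.35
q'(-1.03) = -20.33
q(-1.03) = -5.33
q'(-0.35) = -6.59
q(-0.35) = 1.81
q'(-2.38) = -0.55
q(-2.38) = -1.03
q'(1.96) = -1.07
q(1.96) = 1.39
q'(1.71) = -1.77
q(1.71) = 1.73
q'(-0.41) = -8.55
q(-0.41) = 2.26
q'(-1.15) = -9.15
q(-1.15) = -3.70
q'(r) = (0.84 - 7.42*r)*(6.84*r - 0.41)/(-3.42*r^2 + 0.41*r + 2.46)^2 - 7.42/(-3.42*r^2 + 0.41*r + 2.46)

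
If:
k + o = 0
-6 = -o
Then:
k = -6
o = 6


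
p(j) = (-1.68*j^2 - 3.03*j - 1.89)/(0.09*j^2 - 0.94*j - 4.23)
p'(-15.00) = 0.23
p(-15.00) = -11.10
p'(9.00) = 10.01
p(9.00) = 30.60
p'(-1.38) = -0.72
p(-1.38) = 0.33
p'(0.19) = 0.71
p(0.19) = 0.57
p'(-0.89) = -0.04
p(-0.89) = 0.16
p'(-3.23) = -256.31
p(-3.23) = 37.79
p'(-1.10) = -0.29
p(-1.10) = 0.19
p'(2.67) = 1.70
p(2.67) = 3.60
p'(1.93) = 1.41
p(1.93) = 2.45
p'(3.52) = 2.07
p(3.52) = 5.20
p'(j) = (0.94 - 0.18*j)*(-1.68*j^2 - 3.03*j - 1.89)/(0.09*j^2 - 0.94*j - 4.23)^2 + (-3.36*j - 3.03)/(0.09*j^2 - 0.94*j - 4.23) = (1.8519*j^2 + 14.553*j + 11.0403)/(0.0081*j^4 - 0.1692*j^3 + 0.1222*j^2 + 7.9524*j + 17.8929)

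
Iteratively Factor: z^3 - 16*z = (z - 4)*(z^2 + 4*z) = z*(z - 4)*(z + 4)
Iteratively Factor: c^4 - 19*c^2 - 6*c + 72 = (c + 3)*(c^3 - 3*c^2 - 10*c + 24) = (c + 3)^2*(c^2 - 6*c + 8) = (c - 4)*(c + 3)^2*(c - 2)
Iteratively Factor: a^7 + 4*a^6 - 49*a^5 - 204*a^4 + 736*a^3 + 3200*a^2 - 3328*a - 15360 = (a - 3)*(a^6 + 7*a^5 - 28*a^4 - 288*a^3 - 128*a^2 + 2816*a + 5120) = (a - 3)*(a + 4)*(a^5 + 3*a^4 - 40*a^3 - 128*a^2 + 384*a + 1280) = (a - 3)*(a + 4)^2*(a^4 - a^3 - 36*a^2 + 16*a + 320) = (a - 4)*(a - 3)*(a + 4)^2*(a^3 + 3*a^2 - 24*a - 80) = (a - 4)*(a - 3)*(a + 4)^3*(a^2 - a - 20) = (a - 4)*(a - 3)*(a + 4)^4*(a - 5)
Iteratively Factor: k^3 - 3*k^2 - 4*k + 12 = (k - 2)*(k^2 - k - 6) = (k - 3)*(k - 2)*(k + 2)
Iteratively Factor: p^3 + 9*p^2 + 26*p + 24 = (p + 3)*(p^2 + 6*p + 8) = (p + 3)*(p + 4)*(p + 2)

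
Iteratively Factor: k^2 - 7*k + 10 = (k - 2)*(k - 5)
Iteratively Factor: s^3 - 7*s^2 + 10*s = (s)*(s^2 - 7*s + 10) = s*(s - 5)*(s - 2)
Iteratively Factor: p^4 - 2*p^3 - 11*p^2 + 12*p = (p + 3)*(p^3 - 5*p^2 + 4*p) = (p - 1)*(p + 3)*(p^2 - 4*p) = (p - 4)*(p - 1)*(p + 3)*(p)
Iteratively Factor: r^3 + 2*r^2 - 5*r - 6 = (r - 2)*(r^2 + 4*r + 3) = (r - 2)*(r + 1)*(r + 3)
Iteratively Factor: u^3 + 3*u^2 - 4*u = (u + 4)*(u^2 - u) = u*(u + 4)*(u - 1)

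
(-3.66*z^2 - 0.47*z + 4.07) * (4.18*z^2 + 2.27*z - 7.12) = -15.2988*z^4 - 10.2728*z^3 + 42.0049*z^2 + 12.5853*z - 28.9784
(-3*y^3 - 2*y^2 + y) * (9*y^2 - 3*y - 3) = -27*y^5 - 9*y^4 + 24*y^3 + 3*y^2 - 3*y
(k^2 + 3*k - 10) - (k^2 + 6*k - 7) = -3*k - 3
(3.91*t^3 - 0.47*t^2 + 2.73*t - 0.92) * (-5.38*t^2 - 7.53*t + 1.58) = -21.0358*t^5 - 26.9137*t^4 - 4.9705*t^3 - 16.3499*t^2 + 11.241*t - 1.4536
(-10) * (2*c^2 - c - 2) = -20*c^2 + 10*c + 20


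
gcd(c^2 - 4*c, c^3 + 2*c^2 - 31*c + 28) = c - 4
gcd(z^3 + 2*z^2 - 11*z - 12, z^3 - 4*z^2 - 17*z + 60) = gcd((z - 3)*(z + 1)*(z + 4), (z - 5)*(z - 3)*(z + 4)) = z^2 + z - 12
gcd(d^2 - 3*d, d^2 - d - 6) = d - 3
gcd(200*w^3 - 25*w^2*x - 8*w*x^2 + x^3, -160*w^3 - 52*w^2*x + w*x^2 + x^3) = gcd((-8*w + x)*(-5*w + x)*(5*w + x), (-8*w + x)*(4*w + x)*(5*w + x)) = -40*w^2 - 3*w*x + x^2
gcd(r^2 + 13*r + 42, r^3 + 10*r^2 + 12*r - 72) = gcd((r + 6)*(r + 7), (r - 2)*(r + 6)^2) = r + 6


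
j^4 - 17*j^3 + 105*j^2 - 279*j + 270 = (j - 6)*(j - 5)*(j - 3)^2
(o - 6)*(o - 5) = o^2 - 11*o + 30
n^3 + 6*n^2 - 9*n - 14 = (n - 2)*(n + 1)*(n + 7)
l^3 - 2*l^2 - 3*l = l*(l - 3)*(l + 1)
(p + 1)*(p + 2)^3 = p^4 + 7*p^3 + 18*p^2 + 20*p + 8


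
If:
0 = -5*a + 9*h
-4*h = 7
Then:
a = -63/20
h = -7/4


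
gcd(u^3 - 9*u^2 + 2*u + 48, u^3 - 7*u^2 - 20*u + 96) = u^2 - 11*u + 24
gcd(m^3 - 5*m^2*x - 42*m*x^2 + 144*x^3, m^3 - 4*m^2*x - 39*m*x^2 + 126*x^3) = -m^2 - 3*m*x + 18*x^2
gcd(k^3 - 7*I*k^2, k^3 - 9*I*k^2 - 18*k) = k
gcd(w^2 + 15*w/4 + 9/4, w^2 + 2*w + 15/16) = w + 3/4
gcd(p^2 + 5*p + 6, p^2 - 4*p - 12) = p + 2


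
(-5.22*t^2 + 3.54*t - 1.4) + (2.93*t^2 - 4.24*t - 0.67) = -2.29*t^2 - 0.7*t - 2.07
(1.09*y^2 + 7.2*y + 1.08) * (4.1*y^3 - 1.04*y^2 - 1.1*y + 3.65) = 4.469*y^5 + 28.3864*y^4 - 4.259*y^3 - 5.0647*y^2 + 25.092*y + 3.942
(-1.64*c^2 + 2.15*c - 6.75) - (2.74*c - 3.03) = -1.64*c^2 - 0.59*c - 3.72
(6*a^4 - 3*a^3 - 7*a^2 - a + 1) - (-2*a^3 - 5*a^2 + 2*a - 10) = 6*a^4 - a^3 - 2*a^2 - 3*a + 11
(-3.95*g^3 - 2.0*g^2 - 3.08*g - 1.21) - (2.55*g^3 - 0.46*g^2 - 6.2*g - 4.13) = -6.5*g^3 - 1.54*g^2 + 3.12*g + 2.92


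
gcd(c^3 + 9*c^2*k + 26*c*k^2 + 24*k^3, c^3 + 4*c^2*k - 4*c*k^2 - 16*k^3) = c^2 + 6*c*k + 8*k^2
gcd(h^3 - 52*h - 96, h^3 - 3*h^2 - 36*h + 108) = h + 6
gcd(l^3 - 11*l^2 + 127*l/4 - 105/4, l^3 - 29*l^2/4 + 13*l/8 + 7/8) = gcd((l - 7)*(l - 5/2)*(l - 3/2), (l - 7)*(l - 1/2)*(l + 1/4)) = l - 7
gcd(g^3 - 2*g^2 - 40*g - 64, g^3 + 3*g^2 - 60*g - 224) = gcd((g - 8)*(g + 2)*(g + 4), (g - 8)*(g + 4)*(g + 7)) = g^2 - 4*g - 32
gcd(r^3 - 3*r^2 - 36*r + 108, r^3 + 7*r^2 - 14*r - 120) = r + 6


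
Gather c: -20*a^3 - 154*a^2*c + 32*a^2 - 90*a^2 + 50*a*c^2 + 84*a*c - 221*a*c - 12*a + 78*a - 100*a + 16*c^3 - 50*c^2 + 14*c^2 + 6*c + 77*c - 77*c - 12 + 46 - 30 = -20*a^3 - 58*a^2 - 34*a + 16*c^3 + c^2*(50*a - 36) + c*(-154*a^2 - 137*a + 6) + 4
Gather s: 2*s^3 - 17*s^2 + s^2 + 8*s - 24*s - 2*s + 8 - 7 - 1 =2*s^3 - 16*s^2 - 18*s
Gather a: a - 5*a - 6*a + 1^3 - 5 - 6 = -10*a - 10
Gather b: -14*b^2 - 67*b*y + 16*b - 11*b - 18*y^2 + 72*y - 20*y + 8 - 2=-14*b^2 + b*(5 - 67*y) - 18*y^2 + 52*y + 6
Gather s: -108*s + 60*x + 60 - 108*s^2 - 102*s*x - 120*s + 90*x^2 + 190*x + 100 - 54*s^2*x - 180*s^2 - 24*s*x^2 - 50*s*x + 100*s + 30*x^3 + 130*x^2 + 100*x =s^2*(-54*x - 288) + s*(-24*x^2 - 152*x - 128) + 30*x^3 + 220*x^2 + 350*x + 160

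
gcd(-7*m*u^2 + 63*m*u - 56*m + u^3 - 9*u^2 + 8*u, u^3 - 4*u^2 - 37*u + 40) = u^2 - 9*u + 8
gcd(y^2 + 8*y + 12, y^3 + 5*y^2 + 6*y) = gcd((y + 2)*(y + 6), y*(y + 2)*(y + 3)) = y + 2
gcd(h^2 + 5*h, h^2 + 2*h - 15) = h + 5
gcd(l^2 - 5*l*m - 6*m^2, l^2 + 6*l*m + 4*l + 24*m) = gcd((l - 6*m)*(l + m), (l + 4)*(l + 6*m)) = 1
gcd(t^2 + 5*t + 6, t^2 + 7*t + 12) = t + 3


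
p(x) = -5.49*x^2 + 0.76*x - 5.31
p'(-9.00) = 99.58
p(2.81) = -46.52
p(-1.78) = -24.06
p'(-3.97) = 44.35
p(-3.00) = -57.00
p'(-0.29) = 3.94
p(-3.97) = -94.85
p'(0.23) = -1.77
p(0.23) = -5.43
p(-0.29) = -5.99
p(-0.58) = -7.60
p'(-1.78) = 20.30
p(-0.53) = -7.25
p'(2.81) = -30.09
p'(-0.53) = 6.58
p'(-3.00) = 33.70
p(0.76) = -7.90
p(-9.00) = -456.84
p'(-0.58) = 7.13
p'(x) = 0.76 - 10.98*x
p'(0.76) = -7.58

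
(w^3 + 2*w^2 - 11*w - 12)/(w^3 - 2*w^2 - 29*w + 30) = (w^3 + 2*w^2 - 11*w - 12)/(w^3 - 2*w^2 - 29*w + 30)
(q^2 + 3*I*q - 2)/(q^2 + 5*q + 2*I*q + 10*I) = (q + I)/(q + 5)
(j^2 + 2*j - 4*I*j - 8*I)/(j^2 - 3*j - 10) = (j - 4*I)/(j - 5)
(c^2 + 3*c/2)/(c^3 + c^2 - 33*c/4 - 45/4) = 2*c/(2*c^2 - c - 15)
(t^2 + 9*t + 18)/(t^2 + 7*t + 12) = (t + 6)/(t + 4)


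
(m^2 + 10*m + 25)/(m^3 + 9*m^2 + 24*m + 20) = (m + 5)/(m^2 + 4*m + 4)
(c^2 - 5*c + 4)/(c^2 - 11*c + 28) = (c - 1)/(c - 7)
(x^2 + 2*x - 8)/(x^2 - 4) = (x + 4)/(x + 2)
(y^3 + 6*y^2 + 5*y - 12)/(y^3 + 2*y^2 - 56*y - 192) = (y^2 + 2*y - 3)/(y^2 - 2*y - 48)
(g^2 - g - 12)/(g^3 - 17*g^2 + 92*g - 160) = (g + 3)/(g^2 - 13*g + 40)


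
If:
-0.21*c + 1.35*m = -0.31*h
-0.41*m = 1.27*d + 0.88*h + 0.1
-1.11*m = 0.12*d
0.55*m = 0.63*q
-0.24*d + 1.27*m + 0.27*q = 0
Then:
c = -0.17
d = 0.00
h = -0.11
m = 0.00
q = 0.00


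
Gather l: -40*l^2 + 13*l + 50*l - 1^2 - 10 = -40*l^2 + 63*l - 11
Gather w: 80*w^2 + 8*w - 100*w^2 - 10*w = -20*w^2 - 2*w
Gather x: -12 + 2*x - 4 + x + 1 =3*x - 15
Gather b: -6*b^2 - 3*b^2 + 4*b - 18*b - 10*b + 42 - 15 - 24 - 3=-9*b^2 - 24*b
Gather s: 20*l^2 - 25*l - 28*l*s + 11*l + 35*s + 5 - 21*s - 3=20*l^2 - 14*l + s*(14 - 28*l) + 2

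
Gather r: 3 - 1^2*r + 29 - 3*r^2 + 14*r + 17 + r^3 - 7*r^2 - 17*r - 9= r^3 - 10*r^2 - 4*r + 40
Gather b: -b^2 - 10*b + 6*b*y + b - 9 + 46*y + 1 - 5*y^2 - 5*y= -b^2 + b*(6*y - 9) - 5*y^2 + 41*y - 8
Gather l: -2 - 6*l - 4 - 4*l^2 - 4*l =-4*l^2 - 10*l - 6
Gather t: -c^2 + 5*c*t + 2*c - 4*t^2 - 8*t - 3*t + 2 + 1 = -c^2 + 2*c - 4*t^2 + t*(5*c - 11) + 3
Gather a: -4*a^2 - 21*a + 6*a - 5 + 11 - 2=-4*a^2 - 15*a + 4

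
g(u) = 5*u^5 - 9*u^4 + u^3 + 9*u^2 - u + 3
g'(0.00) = -1.00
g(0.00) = 3.00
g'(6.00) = 24839.00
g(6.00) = 27753.00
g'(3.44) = 2131.80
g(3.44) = 1295.05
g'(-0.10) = -2.73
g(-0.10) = 3.19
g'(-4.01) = 8760.62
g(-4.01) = -7424.20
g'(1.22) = 15.44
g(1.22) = 10.57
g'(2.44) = 423.95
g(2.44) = 182.09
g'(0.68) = 6.65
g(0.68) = 5.60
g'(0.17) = 1.99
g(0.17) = 3.09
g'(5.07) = 11994.26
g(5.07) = 11162.73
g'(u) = 25*u^4 - 36*u^3 + 3*u^2 + 18*u - 1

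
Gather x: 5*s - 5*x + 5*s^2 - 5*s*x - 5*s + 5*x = 5*s^2 - 5*s*x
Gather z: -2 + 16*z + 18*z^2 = 18*z^2 + 16*z - 2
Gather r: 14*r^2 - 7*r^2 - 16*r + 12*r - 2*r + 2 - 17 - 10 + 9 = 7*r^2 - 6*r - 16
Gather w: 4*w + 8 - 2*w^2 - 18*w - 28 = -2*w^2 - 14*w - 20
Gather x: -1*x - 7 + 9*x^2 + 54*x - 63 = 9*x^2 + 53*x - 70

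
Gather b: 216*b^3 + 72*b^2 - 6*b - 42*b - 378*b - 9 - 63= 216*b^3 + 72*b^2 - 426*b - 72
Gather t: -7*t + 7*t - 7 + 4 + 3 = 0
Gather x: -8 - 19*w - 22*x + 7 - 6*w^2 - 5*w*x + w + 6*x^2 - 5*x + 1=-6*w^2 - 18*w + 6*x^2 + x*(-5*w - 27)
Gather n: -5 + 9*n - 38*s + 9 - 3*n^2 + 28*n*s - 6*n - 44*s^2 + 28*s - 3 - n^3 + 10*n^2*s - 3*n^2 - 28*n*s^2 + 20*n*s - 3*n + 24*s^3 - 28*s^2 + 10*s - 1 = -n^3 + n^2*(10*s - 6) + n*(-28*s^2 + 48*s) + 24*s^3 - 72*s^2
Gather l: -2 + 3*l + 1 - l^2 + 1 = -l^2 + 3*l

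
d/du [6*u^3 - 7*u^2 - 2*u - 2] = 18*u^2 - 14*u - 2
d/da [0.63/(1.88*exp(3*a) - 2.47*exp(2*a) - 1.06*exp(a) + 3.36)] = (-3.5532*exp(2*a) + 3.1122*exp(a) + 0.6678)*exp(a)/(1.88*exp(3*a) - 2.47*exp(2*a) - 1.06*exp(a) + 3.36)^2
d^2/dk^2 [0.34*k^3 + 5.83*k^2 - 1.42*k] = 2.04*k + 11.66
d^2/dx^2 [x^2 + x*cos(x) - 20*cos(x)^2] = -x*cos(x) - 80*sin(x)^2 - 2*sin(x) + 42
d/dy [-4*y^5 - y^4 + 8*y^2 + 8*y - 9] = -20*y^4 - 4*y^3 + 16*y + 8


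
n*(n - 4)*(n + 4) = n^3 - 16*n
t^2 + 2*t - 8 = (t - 2)*(t + 4)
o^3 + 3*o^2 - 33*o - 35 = (o - 5)*(o + 1)*(o + 7)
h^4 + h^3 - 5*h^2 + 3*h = h*(h - 1)^2*(h + 3)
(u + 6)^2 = u^2 + 12*u + 36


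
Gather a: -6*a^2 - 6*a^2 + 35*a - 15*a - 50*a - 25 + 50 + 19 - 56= -12*a^2 - 30*a - 12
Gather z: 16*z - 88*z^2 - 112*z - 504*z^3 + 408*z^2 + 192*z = -504*z^3 + 320*z^2 + 96*z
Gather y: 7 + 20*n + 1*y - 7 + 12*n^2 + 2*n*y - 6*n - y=12*n^2 + 2*n*y + 14*n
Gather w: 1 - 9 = -8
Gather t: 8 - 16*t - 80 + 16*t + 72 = 0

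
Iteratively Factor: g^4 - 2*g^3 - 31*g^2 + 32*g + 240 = (g - 5)*(g^3 + 3*g^2 - 16*g - 48) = (g - 5)*(g + 3)*(g^2 - 16) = (g - 5)*(g + 3)*(g + 4)*(g - 4)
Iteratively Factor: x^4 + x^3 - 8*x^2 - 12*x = (x + 2)*(x^3 - x^2 - 6*x) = x*(x + 2)*(x^2 - x - 6) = x*(x - 3)*(x + 2)*(x + 2)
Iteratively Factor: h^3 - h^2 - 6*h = (h + 2)*(h^2 - 3*h) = (h - 3)*(h + 2)*(h)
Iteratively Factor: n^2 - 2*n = (n - 2)*(n)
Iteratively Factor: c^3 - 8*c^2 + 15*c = (c - 3)*(c^2 - 5*c) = (c - 5)*(c - 3)*(c)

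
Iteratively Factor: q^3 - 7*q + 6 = (q - 1)*(q^2 + q - 6) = (q - 1)*(q + 3)*(q - 2)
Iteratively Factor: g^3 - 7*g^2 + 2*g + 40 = (g - 4)*(g^2 - 3*g - 10) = (g - 5)*(g - 4)*(g + 2)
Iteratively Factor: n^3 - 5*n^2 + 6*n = (n - 2)*(n^2 - 3*n) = n*(n - 2)*(n - 3)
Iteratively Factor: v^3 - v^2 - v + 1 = (v - 1)*(v^2 - 1) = (v - 1)^2*(v + 1)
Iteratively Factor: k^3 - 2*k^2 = (k - 2)*(k^2) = k*(k - 2)*(k)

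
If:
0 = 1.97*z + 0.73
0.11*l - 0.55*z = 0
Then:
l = -1.85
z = -0.37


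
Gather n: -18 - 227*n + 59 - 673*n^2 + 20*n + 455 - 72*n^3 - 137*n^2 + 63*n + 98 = -72*n^3 - 810*n^2 - 144*n + 594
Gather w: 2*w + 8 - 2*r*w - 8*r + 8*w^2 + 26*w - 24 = -8*r + 8*w^2 + w*(28 - 2*r) - 16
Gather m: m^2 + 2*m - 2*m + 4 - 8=m^2 - 4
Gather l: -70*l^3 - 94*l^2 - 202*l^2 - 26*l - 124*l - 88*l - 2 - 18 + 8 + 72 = -70*l^3 - 296*l^2 - 238*l + 60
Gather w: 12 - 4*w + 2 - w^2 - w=-w^2 - 5*w + 14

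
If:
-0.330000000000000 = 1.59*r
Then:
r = -0.21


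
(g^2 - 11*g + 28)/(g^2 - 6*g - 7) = (g - 4)/(g + 1)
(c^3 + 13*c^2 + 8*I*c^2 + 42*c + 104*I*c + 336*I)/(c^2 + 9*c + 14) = (c^2 + c*(6 + 8*I) + 48*I)/(c + 2)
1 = 1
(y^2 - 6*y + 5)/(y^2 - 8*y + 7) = (y - 5)/(y - 7)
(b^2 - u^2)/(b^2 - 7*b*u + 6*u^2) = (-b - u)/(-b + 6*u)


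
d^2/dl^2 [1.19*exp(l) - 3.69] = 1.19*exp(l)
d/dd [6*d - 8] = 6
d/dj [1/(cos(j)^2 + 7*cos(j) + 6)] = (2*cos(j) + 7)*sin(j)/(cos(j)^2 + 7*cos(j) + 6)^2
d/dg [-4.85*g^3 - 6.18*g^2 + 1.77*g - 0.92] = -14.55*g^2 - 12.36*g + 1.77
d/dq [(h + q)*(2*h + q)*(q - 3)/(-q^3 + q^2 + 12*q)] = (q*(-q^2 + q + 12)*((h + q)*(2*h + q) + (h + q)*(q - 3) + (2*h + q)*(q - 3)) - (h + q)*(2*h + q)*(q - 3)*(-3*q^2 + 2*q + 12))/(q^2*(-q^2 + q + 12)^2)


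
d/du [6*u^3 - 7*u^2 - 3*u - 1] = 18*u^2 - 14*u - 3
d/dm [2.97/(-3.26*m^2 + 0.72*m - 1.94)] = (19.3644*m - 2.1384)/(3.26*m^2 - 0.72*m + 1.94)^2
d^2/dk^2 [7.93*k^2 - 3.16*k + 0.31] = 15.8600000000000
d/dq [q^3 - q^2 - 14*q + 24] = 3*q^2 - 2*q - 14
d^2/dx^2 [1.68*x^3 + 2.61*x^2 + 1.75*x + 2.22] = 10.08*x + 5.22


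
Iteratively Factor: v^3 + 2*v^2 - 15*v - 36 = (v - 4)*(v^2 + 6*v + 9) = (v - 4)*(v + 3)*(v + 3)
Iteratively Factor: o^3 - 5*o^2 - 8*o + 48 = (o - 4)*(o^2 - o - 12) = (o - 4)*(o + 3)*(o - 4)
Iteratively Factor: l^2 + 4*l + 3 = (l + 1)*(l + 3)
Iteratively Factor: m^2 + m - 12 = (m + 4)*(m - 3)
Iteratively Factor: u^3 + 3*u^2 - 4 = (u + 2)*(u^2 + u - 2) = (u - 1)*(u + 2)*(u + 2)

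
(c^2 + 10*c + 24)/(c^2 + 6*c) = (c + 4)/c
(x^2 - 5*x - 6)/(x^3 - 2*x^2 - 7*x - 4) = (x - 6)/(x^2 - 3*x - 4)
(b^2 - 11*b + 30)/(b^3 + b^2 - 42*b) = (b - 5)/(b*(b + 7))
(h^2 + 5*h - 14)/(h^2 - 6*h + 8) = (h + 7)/(h - 4)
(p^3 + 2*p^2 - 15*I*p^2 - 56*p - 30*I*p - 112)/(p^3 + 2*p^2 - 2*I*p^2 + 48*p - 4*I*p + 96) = (p - 7*I)/(p + 6*I)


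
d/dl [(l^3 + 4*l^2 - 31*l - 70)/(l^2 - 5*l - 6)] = (l^4 - 10*l^3 - 7*l^2 + 92*l - 164)/(l^4 - 10*l^3 + 13*l^2 + 60*l + 36)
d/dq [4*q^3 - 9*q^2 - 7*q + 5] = 12*q^2 - 18*q - 7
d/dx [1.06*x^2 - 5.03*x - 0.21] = 2.12*x - 5.03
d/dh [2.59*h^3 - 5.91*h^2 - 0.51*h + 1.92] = 7.77*h^2 - 11.82*h - 0.51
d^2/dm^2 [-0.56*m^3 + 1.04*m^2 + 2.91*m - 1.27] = 2.08 - 3.36*m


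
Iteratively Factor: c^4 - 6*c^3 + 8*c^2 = (c)*(c^3 - 6*c^2 + 8*c) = c*(c - 2)*(c^2 - 4*c) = c*(c - 4)*(c - 2)*(c)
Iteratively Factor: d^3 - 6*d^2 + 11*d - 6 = (d - 2)*(d^2 - 4*d + 3) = (d - 3)*(d - 2)*(d - 1)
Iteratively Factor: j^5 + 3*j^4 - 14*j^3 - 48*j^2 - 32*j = (j + 1)*(j^4 + 2*j^3 - 16*j^2 - 32*j) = (j + 1)*(j + 2)*(j^3 - 16*j) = (j - 4)*(j + 1)*(j + 2)*(j^2 + 4*j) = j*(j - 4)*(j + 1)*(j + 2)*(j + 4)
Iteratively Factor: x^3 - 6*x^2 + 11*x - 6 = (x - 1)*(x^2 - 5*x + 6) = (x - 3)*(x - 1)*(x - 2)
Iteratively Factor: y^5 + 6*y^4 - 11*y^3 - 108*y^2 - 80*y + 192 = (y - 4)*(y^4 + 10*y^3 + 29*y^2 + 8*y - 48) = (y - 4)*(y + 4)*(y^3 + 6*y^2 + 5*y - 12) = (y - 4)*(y - 1)*(y + 4)*(y^2 + 7*y + 12) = (y - 4)*(y - 1)*(y + 3)*(y + 4)*(y + 4)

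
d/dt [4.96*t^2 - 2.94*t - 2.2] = 9.92*t - 2.94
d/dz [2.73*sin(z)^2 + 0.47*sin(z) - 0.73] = (5.46*sin(z) + 0.47)*cos(z)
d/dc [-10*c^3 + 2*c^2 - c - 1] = -30*c^2 + 4*c - 1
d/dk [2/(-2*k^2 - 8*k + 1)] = 8*(k + 2)/(2*k^2 + 8*k - 1)^2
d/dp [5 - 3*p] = -3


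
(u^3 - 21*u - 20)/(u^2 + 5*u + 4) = u - 5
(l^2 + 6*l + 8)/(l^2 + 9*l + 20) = (l + 2)/(l + 5)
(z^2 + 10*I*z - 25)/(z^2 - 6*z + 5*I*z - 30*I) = (z + 5*I)/(z - 6)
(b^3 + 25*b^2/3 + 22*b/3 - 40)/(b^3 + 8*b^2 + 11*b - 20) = (b^2 + 13*b/3 - 10)/(b^2 + 4*b - 5)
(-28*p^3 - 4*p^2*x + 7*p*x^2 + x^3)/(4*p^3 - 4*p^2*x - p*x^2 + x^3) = (7*p + x)/(-p + x)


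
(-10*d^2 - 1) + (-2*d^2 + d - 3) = -12*d^2 + d - 4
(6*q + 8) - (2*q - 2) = 4*q + 10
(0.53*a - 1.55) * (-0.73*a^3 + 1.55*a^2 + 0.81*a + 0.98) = -0.3869*a^4 + 1.953*a^3 - 1.9732*a^2 - 0.7361*a - 1.519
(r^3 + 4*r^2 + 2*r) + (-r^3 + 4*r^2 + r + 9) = 8*r^2 + 3*r + 9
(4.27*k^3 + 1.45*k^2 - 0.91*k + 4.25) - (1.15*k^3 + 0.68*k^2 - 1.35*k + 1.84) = 3.12*k^3 + 0.77*k^2 + 0.44*k + 2.41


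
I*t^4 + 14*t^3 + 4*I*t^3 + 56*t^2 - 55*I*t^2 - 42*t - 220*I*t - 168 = (t + 4)*(t - 7*I)*(t - 6*I)*(I*t + 1)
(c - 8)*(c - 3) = c^2 - 11*c + 24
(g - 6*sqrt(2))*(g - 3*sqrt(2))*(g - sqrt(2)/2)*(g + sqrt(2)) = g^4 - 17*sqrt(2)*g^3/2 + 26*g^2 + 27*sqrt(2)*g - 36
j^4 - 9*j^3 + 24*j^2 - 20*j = j*(j - 5)*(j - 2)^2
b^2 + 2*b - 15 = (b - 3)*(b + 5)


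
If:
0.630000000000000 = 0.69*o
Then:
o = 0.91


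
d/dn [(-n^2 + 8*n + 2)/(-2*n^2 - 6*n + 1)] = 2*(11*n^2 + 3*n + 10)/(4*n^4 + 24*n^3 + 32*n^2 - 12*n + 1)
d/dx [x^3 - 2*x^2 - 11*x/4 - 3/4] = 3*x^2 - 4*x - 11/4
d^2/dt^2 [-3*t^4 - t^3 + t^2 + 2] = -36*t^2 - 6*t + 2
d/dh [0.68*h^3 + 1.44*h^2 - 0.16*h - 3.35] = 2.04*h^2 + 2.88*h - 0.16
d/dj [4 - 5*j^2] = -10*j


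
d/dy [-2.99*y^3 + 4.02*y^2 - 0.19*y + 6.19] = -8.97*y^2 + 8.04*y - 0.19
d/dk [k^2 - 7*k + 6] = 2*k - 7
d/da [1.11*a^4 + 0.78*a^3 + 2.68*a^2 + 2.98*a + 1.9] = 4.44*a^3 + 2.34*a^2 + 5.36*a + 2.98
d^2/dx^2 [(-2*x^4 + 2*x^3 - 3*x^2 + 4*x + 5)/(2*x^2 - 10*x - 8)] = (-2*x^6 + 30*x^5 - 126*x^4 - 273*x^3 - 93*x^2 + 69*x + 17)/(x^6 - 15*x^5 + 63*x^4 - 5*x^3 - 252*x^2 - 240*x - 64)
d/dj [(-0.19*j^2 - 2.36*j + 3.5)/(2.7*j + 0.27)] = (-0.513*j^2 - 0.1026*j - 10.0872)/(7.29*j^2 + 1.458*j + 0.0729)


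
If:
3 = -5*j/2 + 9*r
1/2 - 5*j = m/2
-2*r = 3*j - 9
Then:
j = 75/32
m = -359/16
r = 63/64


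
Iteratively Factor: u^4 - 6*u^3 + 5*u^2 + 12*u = (u)*(u^3 - 6*u^2 + 5*u + 12) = u*(u + 1)*(u^2 - 7*u + 12) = u*(u - 3)*(u + 1)*(u - 4)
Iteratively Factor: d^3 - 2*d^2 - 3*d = (d - 3)*(d^2 + d) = d*(d - 3)*(d + 1)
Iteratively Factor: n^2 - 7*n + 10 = (n - 5)*(n - 2)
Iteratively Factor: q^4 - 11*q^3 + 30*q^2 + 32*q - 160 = (q - 4)*(q^3 - 7*q^2 + 2*q + 40) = (q - 4)^2*(q^2 - 3*q - 10) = (q - 4)^2*(q + 2)*(q - 5)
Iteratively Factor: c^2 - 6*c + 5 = (c - 5)*(c - 1)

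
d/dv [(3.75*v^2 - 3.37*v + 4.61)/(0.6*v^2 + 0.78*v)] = (4.947*v^2 - 5.532*v - 3.5958)/(v^2*(0.36*v^2 + 0.936*v + 0.6084))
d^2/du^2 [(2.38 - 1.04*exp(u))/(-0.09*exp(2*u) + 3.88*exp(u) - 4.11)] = (0.008424*exp(4*u) + 0.286056*exp(3*u) + 0.185112000000011*exp(2*u) - 15.723352*exp(u) - 20.3856)*exp(u)/(0.000729*exp(6*u) - 0.094284*exp(5*u) + 4.164561*exp(4*u) - 67.022344*exp(3*u) + 190.181619*exp(2*u) - 196.624044*exp(u) + 69.426531)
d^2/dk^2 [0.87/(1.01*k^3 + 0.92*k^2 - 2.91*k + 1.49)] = (-(5.2722*k + 1.6008)*(1.01*k^3 + 0.92*k^2 - 2.91*k + 1.49) + 0.87*(3.03*k^2 + 1.84*k - 2.91)*(6.06*k^2 + 3.68*k - 5.82))/(1.01*k^3 + 0.92*k^2 - 2.91*k + 1.49)^3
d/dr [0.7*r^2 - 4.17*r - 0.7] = 1.4*r - 4.17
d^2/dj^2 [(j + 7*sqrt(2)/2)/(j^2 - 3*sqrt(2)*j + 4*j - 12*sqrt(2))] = ((2*j + 7*sqrt(2))*(2*j - 3*sqrt(2) + 4)^2 - (6*j + sqrt(2) + 8)*(j^2 - 3*sqrt(2)*j + 4*j - 12*sqrt(2)))/(j^2 - 3*sqrt(2)*j + 4*j - 12*sqrt(2))^3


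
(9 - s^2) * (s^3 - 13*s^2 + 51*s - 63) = -s^5 + 13*s^4 - 42*s^3 - 54*s^2 + 459*s - 567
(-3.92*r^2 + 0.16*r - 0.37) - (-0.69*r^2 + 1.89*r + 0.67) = -3.23*r^2 - 1.73*r - 1.04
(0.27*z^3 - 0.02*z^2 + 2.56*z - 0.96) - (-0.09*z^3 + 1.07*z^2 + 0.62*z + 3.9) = 0.36*z^3 - 1.09*z^2 + 1.94*z - 4.86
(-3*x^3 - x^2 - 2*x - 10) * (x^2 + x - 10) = -3*x^5 - 4*x^4 + 27*x^3 - 2*x^2 + 10*x + 100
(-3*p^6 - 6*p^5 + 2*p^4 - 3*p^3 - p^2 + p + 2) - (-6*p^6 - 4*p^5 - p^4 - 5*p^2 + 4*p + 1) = 3*p^6 - 2*p^5 + 3*p^4 - 3*p^3 + 4*p^2 - 3*p + 1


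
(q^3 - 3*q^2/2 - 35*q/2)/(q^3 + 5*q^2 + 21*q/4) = 2*(q - 5)/(2*q + 3)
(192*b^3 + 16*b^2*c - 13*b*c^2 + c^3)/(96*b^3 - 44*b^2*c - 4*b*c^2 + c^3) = (24*b^2 + 5*b*c - c^2)/(12*b^2 - 4*b*c - c^2)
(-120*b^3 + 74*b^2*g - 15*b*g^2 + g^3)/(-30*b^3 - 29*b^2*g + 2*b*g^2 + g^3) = (24*b^2 - 10*b*g + g^2)/(6*b^2 + 7*b*g + g^2)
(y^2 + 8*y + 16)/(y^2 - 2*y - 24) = (y + 4)/(y - 6)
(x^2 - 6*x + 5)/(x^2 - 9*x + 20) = (x - 1)/(x - 4)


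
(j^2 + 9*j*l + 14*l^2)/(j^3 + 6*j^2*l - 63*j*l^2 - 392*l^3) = (j + 2*l)/(j^2 - j*l - 56*l^2)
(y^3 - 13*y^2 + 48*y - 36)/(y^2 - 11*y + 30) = (y^2 - 7*y + 6)/(y - 5)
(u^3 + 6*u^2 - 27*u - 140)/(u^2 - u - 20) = u + 7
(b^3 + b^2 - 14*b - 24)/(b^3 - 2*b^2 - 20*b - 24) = (b^2 - b - 12)/(b^2 - 4*b - 12)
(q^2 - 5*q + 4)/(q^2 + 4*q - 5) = (q - 4)/(q + 5)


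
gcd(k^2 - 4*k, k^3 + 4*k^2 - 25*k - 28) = k - 4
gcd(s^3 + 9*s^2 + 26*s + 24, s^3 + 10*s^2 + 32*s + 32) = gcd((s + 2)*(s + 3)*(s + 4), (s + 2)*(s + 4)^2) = s^2 + 6*s + 8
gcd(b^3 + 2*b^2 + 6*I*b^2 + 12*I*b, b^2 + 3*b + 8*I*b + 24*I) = 1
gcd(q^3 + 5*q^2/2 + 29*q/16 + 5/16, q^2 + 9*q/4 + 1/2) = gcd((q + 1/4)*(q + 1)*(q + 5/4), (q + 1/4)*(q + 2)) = q + 1/4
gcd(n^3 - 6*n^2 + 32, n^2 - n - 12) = n - 4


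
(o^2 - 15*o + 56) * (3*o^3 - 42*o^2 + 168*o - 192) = 3*o^5 - 87*o^4 + 966*o^3 - 5064*o^2 + 12288*o - 10752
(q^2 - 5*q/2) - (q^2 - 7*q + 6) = 9*q/2 - 6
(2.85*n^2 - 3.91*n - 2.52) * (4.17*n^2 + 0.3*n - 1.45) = 11.8845*n^4 - 15.4497*n^3 - 15.8139*n^2 + 4.9135*n + 3.654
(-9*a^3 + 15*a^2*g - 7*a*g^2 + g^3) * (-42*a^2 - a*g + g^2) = 378*a^5 - 621*a^4*g + 270*a^3*g^2 - 20*a^2*g^3 - 8*a*g^4 + g^5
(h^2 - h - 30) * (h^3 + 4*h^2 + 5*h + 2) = h^5 + 3*h^4 - 29*h^3 - 123*h^2 - 152*h - 60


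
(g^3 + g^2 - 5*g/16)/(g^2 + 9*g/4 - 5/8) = g*(4*g + 5)/(2*(2*g + 5))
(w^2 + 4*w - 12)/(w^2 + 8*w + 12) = (w - 2)/(w + 2)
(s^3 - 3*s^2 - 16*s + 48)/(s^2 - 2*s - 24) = (s^2 - 7*s + 12)/(s - 6)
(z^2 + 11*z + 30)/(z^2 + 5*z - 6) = (z + 5)/(z - 1)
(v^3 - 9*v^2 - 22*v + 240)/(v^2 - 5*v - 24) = (v^2 - v - 30)/(v + 3)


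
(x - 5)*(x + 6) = x^2 + x - 30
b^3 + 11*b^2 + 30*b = b*(b + 5)*(b + 6)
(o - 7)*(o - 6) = o^2 - 13*o + 42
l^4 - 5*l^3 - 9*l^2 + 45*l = l*(l - 5)*(l - 3)*(l + 3)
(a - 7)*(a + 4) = a^2 - 3*a - 28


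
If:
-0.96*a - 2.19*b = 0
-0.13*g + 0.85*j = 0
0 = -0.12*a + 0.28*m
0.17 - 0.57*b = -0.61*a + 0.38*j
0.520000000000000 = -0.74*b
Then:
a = 1.60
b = -0.70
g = 26.64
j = 4.07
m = 0.69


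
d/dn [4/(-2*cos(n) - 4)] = -2*sin(n)/(cos(n) + 2)^2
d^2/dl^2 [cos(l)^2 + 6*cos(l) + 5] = -6*cos(l) - 2*cos(2*l)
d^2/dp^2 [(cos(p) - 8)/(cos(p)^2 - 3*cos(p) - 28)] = (9*sin(p)^4*cos(p) - 29*sin(p)^4 + 1062*sin(p)^2 + 1322*cos(p) + 123*cos(3*p)/2 - cos(5*p)/2 - 273)/(sin(p)^2 + 3*cos(p) + 27)^3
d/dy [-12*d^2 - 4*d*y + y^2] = -4*d + 2*y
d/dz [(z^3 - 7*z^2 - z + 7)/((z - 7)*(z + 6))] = (z^2 + 12*z + 1)/(z^2 + 12*z + 36)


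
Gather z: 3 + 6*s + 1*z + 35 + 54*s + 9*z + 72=60*s + 10*z + 110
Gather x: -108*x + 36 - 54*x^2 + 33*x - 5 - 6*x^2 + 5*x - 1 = -60*x^2 - 70*x + 30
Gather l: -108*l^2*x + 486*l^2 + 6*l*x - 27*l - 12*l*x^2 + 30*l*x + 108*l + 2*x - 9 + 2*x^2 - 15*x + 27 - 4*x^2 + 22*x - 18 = l^2*(486 - 108*x) + l*(-12*x^2 + 36*x + 81) - 2*x^2 + 9*x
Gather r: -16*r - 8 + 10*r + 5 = -6*r - 3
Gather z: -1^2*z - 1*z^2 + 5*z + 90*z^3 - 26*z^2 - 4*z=90*z^3 - 27*z^2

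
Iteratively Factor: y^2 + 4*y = (y + 4)*(y)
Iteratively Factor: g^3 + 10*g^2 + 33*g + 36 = (g + 3)*(g^2 + 7*g + 12) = (g + 3)*(g + 4)*(g + 3)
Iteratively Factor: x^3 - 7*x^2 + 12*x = (x - 3)*(x^2 - 4*x) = (x - 4)*(x - 3)*(x)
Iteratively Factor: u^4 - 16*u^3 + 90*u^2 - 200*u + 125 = (u - 5)*(u^3 - 11*u^2 + 35*u - 25) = (u - 5)^2*(u^2 - 6*u + 5) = (u - 5)^2*(u - 1)*(u - 5)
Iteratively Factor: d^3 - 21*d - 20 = (d - 5)*(d^2 + 5*d + 4) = (d - 5)*(d + 4)*(d + 1)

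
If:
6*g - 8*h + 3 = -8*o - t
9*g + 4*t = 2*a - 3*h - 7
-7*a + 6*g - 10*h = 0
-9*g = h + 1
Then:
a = 64*t/53 + 94/53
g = 14*t/159 + 4/159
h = -42*t/53 - 65/53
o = -417*t/424 - 687/424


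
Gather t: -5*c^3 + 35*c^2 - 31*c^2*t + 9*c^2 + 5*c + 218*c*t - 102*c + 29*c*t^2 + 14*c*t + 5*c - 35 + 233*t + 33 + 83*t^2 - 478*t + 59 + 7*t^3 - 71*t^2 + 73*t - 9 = -5*c^3 + 44*c^2 - 92*c + 7*t^3 + t^2*(29*c + 12) + t*(-31*c^2 + 232*c - 172) + 48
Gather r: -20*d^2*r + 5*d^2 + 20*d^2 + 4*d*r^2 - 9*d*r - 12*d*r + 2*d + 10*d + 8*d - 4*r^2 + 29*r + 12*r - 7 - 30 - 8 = 25*d^2 + 20*d + r^2*(4*d - 4) + r*(-20*d^2 - 21*d + 41) - 45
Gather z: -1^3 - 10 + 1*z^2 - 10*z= z^2 - 10*z - 11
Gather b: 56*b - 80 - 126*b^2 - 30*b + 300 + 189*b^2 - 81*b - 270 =63*b^2 - 55*b - 50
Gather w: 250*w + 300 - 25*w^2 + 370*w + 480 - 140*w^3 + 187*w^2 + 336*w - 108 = -140*w^3 + 162*w^2 + 956*w + 672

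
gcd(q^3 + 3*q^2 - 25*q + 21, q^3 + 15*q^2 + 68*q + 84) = q + 7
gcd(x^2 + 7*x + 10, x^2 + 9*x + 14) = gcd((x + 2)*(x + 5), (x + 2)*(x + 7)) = x + 2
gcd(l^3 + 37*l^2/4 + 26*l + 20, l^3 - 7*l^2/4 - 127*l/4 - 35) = l^2 + 21*l/4 + 5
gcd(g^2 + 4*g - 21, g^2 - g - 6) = g - 3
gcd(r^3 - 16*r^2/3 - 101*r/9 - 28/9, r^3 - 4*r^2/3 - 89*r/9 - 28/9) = r + 1/3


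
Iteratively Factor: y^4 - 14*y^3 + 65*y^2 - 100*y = (y - 5)*(y^3 - 9*y^2 + 20*y) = (y - 5)*(y - 4)*(y^2 - 5*y) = y*(y - 5)*(y - 4)*(y - 5)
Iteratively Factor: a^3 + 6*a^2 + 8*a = (a + 4)*(a^2 + 2*a) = (a + 2)*(a + 4)*(a)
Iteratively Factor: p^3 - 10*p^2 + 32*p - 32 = (p - 4)*(p^2 - 6*p + 8) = (p - 4)*(p - 2)*(p - 4)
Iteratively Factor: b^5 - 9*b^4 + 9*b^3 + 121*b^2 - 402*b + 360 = (b - 2)*(b^4 - 7*b^3 - 5*b^2 + 111*b - 180) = (b - 3)*(b - 2)*(b^3 - 4*b^2 - 17*b + 60) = (b - 3)*(b - 2)*(b + 4)*(b^2 - 8*b + 15) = (b - 5)*(b - 3)*(b - 2)*(b + 4)*(b - 3)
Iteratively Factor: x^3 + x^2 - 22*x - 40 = (x + 4)*(x^2 - 3*x - 10) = (x - 5)*(x + 4)*(x + 2)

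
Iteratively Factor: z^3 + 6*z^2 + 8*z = (z + 4)*(z^2 + 2*z) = z*(z + 4)*(z + 2)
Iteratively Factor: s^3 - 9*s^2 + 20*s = (s - 4)*(s^2 - 5*s) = (s - 5)*(s - 4)*(s)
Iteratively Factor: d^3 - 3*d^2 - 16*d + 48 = (d - 3)*(d^2 - 16) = (d - 4)*(d - 3)*(d + 4)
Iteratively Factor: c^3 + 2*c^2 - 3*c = (c)*(c^2 + 2*c - 3) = c*(c - 1)*(c + 3)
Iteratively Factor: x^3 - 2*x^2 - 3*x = (x + 1)*(x^2 - 3*x) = x*(x + 1)*(x - 3)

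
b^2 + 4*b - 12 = (b - 2)*(b + 6)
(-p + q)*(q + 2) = -p*q - 2*p + q^2 + 2*q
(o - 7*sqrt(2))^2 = o^2 - 14*sqrt(2)*o + 98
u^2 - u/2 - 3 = (u - 2)*(u + 3/2)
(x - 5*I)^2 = x^2 - 10*I*x - 25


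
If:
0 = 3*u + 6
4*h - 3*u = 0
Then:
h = -3/2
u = -2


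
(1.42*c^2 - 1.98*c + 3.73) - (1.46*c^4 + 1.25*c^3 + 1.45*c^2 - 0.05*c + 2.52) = -1.46*c^4 - 1.25*c^3 - 0.03*c^2 - 1.93*c + 1.21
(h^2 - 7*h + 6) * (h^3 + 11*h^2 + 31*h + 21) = h^5 + 4*h^4 - 40*h^3 - 130*h^2 + 39*h + 126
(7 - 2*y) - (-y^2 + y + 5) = y^2 - 3*y + 2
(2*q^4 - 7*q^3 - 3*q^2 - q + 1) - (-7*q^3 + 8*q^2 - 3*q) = 2*q^4 - 11*q^2 + 2*q + 1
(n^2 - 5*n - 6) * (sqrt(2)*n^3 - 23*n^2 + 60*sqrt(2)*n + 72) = sqrt(2)*n^5 - 23*n^4 - 5*sqrt(2)*n^4 + 54*sqrt(2)*n^3 + 115*n^3 - 300*sqrt(2)*n^2 + 210*n^2 - 360*sqrt(2)*n - 360*n - 432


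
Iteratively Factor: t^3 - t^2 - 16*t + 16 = (t - 1)*(t^2 - 16) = (t - 1)*(t + 4)*(t - 4)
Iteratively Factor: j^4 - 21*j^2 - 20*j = (j + 4)*(j^3 - 4*j^2 - 5*j) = j*(j + 4)*(j^2 - 4*j - 5) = j*(j + 1)*(j + 4)*(j - 5)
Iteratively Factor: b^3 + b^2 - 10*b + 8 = (b - 1)*(b^2 + 2*b - 8) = (b - 1)*(b + 4)*(b - 2)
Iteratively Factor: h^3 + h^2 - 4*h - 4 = (h + 1)*(h^2 - 4) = (h - 2)*(h + 1)*(h + 2)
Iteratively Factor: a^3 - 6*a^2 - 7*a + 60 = (a - 4)*(a^2 - 2*a - 15) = (a - 5)*(a - 4)*(a + 3)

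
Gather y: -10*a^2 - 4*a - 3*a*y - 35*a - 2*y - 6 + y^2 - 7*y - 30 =-10*a^2 - 39*a + y^2 + y*(-3*a - 9) - 36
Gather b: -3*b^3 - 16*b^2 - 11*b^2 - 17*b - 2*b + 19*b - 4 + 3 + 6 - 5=-3*b^3 - 27*b^2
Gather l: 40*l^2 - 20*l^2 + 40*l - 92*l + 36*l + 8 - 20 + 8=20*l^2 - 16*l - 4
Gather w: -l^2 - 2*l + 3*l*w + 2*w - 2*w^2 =-l^2 - 2*l - 2*w^2 + w*(3*l + 2)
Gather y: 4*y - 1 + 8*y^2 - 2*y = 8*y^2 + 2*y - 1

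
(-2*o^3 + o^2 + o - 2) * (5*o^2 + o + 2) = -10*o^5 + 3*o^4 + 2*o^3 - 7*o^2 - 4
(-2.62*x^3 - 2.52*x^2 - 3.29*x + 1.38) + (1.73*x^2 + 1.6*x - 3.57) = -2.62*x^3 - 0.79*x^2 - 1.69*x - 2.19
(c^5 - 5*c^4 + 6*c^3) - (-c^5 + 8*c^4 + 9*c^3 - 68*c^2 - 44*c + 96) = 2*c^5 - 13*c^4 - 3*c^3 + 68*c^2 + 44*c - 96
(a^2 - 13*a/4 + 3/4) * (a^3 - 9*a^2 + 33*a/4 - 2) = a^5 - 49*a^4/4 + 153*a^3/4 - 569*a^2/16 + 203*a/16 - 3/2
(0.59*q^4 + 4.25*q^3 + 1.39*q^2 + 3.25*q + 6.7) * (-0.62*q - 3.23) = -0.3658*q^5 - 4.5407*q^4 - 14.5893*q^3 - 6.5047*q^2 - 14.6515*q - 21.641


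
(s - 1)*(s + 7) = s^2 + 6*s - 7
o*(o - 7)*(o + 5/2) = o^3 - 9*o^2/2 - 35*o/2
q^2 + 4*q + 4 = (q + 2)^2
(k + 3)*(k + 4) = k^2 + 7*k + 12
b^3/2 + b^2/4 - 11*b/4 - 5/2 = (b/2 + 1)*(b - 5/2)*(b + 1)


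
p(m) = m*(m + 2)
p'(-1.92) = -1.84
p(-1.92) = -0.15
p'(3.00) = 8.00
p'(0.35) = 2.70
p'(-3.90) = -5.80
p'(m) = 2*m + 2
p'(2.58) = 7.16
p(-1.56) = -0.69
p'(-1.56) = -1.12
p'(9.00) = 20.00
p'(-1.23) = -0.46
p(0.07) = 0.14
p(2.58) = 11.82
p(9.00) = 99.00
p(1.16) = 3.67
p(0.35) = 0.82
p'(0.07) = 2.14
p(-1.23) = -0.95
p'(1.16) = 4.32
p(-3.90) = 7.41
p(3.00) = 15.00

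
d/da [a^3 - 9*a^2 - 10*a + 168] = 3*a^2 - 18*a - 10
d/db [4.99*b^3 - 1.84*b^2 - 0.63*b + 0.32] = 14.97*b^2 - 3.68*b - 0.63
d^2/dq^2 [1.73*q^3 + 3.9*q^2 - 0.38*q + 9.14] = 10.38*q + 7.8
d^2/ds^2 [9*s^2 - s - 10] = 18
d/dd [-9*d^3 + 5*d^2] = d*(10 - 27*d)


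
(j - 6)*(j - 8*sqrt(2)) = j^2 - 8*sqrt(2)*j - 6*j + 48*sqrt(2)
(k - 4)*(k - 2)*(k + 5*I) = k^3 - 6*k^2 + 5*I*k^2 + 8*k - 30*I*k + 40*I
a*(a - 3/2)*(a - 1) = a^3 - 5*a^2/2 + 3*a/2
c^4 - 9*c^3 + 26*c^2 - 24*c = c*(c - 4)*(c - 3)*(c - 2)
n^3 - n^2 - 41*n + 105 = (n - 5)*(n - 3)*(n + 7)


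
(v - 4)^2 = v^2 - 8*v + 16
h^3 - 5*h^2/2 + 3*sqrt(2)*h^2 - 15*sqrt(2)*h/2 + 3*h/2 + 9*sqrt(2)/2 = (h - 3/2)*(h - 1)*(h + 3*sqrt(2))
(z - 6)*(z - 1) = z^2 - 7*z + 6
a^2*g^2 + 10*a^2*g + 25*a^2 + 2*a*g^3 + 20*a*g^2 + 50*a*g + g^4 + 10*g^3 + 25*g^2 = (a + g)^2*(g + 5)^2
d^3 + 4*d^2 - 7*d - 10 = (d - 2)*(d + 1)*(d + 5)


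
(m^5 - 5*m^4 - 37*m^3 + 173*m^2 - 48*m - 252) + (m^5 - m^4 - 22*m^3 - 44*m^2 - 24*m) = 2*m^5 - 6*m^4 - 59*m^3 + 129*m^2 - 72*m - 252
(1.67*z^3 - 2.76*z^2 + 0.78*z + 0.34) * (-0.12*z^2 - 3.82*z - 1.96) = -0.2004*z^5 - 6.0482*z^4 + 7.1764*z^3 + 2.3892*z^2 - 2.8276*z - 0.6664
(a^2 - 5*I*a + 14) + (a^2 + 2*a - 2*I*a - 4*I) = 2*a^2 + 2*a - 7*I*a + 14 - 4*I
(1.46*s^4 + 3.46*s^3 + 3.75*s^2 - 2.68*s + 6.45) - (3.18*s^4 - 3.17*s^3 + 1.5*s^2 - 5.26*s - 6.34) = -1.72*s^4 + 6.63*s^3 + 2.25*s^2 + 2.58*s + 12.79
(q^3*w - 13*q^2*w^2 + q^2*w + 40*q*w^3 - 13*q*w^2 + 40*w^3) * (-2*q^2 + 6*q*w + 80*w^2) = -2*q^5*w + 32*q^4*w^2 - 2*q^4*w - 78*q^3*w^3 + 32*q^3*w^2 - 800*q^2*w^4 - 78*q^2*w^3 + 3200*q*w^5 - 800*q*w^4 + 3200*w^5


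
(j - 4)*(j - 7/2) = j^2 - 15*j/2 + 14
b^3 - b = b*(b - 1)*(b + 1)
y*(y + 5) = y^2 + 5*y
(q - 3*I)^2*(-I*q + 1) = -I*q^3 - 5*q^2 + 3*I*q - 9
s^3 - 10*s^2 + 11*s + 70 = (s - 7)*(s - 5)*(s + 2)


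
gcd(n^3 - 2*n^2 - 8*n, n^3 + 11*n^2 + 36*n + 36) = n + 2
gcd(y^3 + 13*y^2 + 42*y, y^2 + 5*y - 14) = y + 7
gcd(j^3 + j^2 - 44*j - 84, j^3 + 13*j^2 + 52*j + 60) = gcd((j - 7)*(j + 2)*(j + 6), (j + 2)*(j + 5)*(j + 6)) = j^2 + 8*j + 12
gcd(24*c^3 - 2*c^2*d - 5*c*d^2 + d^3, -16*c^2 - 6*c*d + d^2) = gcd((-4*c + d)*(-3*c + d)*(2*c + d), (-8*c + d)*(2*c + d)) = 2*c + d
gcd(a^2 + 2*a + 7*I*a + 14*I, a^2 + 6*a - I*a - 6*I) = 1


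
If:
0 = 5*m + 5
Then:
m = -1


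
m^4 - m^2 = m^2*(m - 1)*(m + 1)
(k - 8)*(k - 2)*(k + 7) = k^3 - 3*k^2 - 54*k + 112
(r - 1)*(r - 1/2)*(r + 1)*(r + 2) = r^4 + 3*r^3/2 - 2*r^2 - 3*r/2 + 1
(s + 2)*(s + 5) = s^2 + 7*s + 10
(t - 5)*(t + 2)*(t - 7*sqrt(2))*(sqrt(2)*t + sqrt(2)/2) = sqrt(2)*t^4 - 14*t^3 - 5*sqrt(2)*t^3/2 - 23*sqrt(2)*t^2/2 + 35*t^2 - 5*sqrt(2)*t + 161*t + 70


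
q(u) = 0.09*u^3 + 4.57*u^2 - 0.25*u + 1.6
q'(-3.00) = -25.24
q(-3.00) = 41.05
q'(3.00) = 29.60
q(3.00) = 44.41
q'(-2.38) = -20.47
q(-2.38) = 26.87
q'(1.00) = 9.16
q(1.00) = 6.01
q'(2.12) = 20.34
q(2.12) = 22.47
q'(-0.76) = -7.04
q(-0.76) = 4.39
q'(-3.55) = -29.29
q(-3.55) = 56.05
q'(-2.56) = -21.88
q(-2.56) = 30.68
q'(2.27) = 21.89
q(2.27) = 25.63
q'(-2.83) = -23.95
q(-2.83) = 36.87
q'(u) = 0.27*u^2 + 9.14*u - 0.25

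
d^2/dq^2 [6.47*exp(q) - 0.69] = 6.47*exp(q)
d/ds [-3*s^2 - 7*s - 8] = -6*s - 7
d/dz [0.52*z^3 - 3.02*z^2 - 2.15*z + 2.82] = 1.56*z^2 - 6.04*z - 2.15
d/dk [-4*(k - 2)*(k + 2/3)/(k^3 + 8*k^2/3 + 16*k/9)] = 12*(9*k^3 - 36*k^2 - 36*k - 16)/(k^2*(27*k^3 + 108*k^2 + 144*k + 64))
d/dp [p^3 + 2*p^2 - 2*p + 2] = 3*p^2 + 4*p - 2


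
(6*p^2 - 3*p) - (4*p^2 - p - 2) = 2*p^2 - 2*p + 2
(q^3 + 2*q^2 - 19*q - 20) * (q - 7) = q^4 - 5*q^3 - 33*q^2 + 113*q + 140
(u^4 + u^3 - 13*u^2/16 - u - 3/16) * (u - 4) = u^5 - 3*u^4 - 77*u^3/16 + 9*u^2/4 + 61*u/16 + 3/4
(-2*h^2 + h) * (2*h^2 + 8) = -4*h^4 + 2*h^3 - 16*h^2 + 8*h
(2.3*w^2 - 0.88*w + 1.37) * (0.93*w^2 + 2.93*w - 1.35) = 2.139*w^4 + 5.9206*w^3 - 4.4093*w^2 + 5.2021*w - 1.8495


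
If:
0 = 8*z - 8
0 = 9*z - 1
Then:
No Solution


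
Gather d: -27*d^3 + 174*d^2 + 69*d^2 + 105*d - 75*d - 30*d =-27*d^3 + 243*d^2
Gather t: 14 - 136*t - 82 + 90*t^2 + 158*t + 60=90*t^2 + 22*t - 8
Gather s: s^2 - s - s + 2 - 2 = s^2 - 2*s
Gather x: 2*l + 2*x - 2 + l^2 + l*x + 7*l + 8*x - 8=l^2 + 9*l + x*(l + 10) - 10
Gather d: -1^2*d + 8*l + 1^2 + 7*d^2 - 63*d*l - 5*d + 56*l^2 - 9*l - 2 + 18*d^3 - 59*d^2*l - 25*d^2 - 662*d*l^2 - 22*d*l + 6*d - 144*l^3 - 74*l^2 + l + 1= 18*d^3 + d^2*(-59*l - 18) + d*(-662*l^2 - 85*l) - 144*l^3 - 18*l^2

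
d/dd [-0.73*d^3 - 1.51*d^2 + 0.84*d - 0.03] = -2.19*d^2 - 3.02*d + 0.84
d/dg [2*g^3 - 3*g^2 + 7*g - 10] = 6*g^2 - 6*g + 7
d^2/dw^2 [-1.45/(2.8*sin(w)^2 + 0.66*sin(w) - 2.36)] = (45.472*sin(w)^4 + 8.0388*sin(w)^3 - 29.24998*sin(w)^2 - 13.81908*sin(w) - 20.42644)/(2.8*sin(w)^2 + 0.66*sin(w) - 2.36)^3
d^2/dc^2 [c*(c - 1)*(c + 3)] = 6*c + 4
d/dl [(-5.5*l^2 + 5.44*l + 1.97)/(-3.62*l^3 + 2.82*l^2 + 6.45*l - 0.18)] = (-19.91*l^4 + 39.3856*l^3 - 29.4216*l^2 - 9.1308*l - 13.6857)/(13.1044*l^6 - 20.4168*l^5 - 38.7456*l^4 + 37.6812*l^3 + 40.5873*l^2 - 2.322*l + 0.0324)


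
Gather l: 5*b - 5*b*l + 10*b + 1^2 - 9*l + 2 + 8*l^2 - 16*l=15*b + 8*l^2 + l*(-5*b - 25) + 3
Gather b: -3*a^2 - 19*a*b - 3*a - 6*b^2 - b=-3*a^2 - 3*a - 6*b^2 + b*(-19*a - 1)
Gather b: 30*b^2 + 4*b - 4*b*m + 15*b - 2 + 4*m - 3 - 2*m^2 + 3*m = 30*b^2 + b*(19 - 4*m) - 2*m^2 + 7*m - 5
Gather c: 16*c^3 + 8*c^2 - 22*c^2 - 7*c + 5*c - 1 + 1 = 16*c^3 - 14*c^2 - 2*c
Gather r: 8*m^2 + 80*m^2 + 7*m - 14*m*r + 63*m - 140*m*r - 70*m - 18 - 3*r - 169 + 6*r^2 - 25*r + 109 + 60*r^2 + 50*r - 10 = 88*m^2 + 66*r^2 + r*(22 - 154*m) - 88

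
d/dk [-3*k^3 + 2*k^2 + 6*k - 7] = -9*k^2 + 4*k + 6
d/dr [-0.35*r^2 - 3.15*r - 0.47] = -0.7*r - 3.15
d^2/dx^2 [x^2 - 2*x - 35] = 2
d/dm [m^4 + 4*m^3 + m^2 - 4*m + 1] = 4*m^3 + 12*m^2 + 2*m - 4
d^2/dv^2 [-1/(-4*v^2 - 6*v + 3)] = 8*(-4*v^2 - 6*v + (4*v + 3)^2 + 3)/(4*v^2 + 6*v - 3)^3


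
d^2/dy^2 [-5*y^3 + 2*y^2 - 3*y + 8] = 4 - 30*y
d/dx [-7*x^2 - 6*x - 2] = -14*x - 6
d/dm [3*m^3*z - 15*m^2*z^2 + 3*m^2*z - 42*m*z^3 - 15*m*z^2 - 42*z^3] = 3*z*(3*m^2 - 10*m*z + 2*m - 14*z^2 - 5*z)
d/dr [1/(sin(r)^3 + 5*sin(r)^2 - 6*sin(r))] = (-3*cos(r) - 10/tan(r) + 6*cos(r)/sin(r)^2)/((sin(r) - 1)^2*(sin(r) + 6)^2)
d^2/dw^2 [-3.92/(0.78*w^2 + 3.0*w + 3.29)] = (4.769856*w^2 + 18.3456*w - 3.92*(1.56*w + 3.0)*(3.12*w + 6.0) + 20.119008)/(0.78*w^2 + 3.0*w + 3.29)^3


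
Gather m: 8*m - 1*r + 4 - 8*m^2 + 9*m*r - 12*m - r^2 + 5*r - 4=-8*m^2 + m*(9*r - 4) - r^2 + 4*r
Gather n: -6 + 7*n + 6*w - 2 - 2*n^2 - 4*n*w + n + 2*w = -2*n^2 + n*(8 - 4*w) + 8*w - 8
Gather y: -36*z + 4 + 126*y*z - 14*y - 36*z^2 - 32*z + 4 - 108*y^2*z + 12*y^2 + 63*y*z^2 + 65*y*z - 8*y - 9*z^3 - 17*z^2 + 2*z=y^2*(12 - 108*z) + y*(63*z^2 + 191*z - 22) - 9*z^3 - 53*z^2 - 66*z + 8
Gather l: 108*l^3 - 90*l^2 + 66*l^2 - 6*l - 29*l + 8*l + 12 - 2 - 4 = 108*l^3 - 24*l^2 - 27*l + 6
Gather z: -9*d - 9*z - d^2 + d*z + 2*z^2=-d^2 - 9*d + 2*z^2 + z*(d - 9)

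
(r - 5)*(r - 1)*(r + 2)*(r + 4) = r^4 - 23*r^2 - 18*r + 40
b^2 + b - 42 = (b - 6)*(b + 7)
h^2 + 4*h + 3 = (h + 1)*(h + 3)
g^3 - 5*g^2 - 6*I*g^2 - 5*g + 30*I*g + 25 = (g - 5)*(g - 5*I)*(g - I)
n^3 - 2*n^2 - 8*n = n*(n - 4)*(n + 2)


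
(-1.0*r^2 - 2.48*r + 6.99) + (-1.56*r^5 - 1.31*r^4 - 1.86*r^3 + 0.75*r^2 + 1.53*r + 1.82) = -1.56*r^5 - 1.31*r^4 - 1.86*r^3 - 0.25*r^2 - 0.95*r + 8.81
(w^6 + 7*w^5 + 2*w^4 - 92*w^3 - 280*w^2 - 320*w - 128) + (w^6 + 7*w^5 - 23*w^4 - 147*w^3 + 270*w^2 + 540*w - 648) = 2*w^6 + 14*w^5 - 21*w^4 - 239*w^3 - 10*w^2 + 220*w - 776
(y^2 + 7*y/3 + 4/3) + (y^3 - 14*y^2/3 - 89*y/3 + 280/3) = y^3 - 11*y^2/3 - 82*y/3 + 284/3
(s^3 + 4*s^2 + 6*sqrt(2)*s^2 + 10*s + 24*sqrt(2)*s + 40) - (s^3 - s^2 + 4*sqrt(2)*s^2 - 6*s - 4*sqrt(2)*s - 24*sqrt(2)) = 2*sqrt(2)*s^2 + 5*s^2 + 16*s + 28*sqrt(2)*s + 24*sqrt(2) + 40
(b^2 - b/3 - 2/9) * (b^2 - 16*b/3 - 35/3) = b^4 - 17*b^3/3 - 91*b^2/9 + 137*b/27 + 70/27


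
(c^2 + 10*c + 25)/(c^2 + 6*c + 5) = (c + 5)/(c + 1)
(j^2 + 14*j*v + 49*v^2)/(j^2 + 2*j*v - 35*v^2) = (-j - 7*v)/(-j + 5*v)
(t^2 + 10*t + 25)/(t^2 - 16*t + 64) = (t^2 + 10*t + 25)/(t^2 - 16*t + 64)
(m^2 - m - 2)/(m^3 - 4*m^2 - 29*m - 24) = (m - 2)/(m^2 - 5*m - 24)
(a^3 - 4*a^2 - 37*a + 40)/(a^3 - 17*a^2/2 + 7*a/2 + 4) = 2*(a + 5)/(2*a + 1)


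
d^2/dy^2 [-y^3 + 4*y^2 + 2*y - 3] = 8 - 6*y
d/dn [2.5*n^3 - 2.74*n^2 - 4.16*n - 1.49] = 7.5*n^2 - 5.48*n - 4.16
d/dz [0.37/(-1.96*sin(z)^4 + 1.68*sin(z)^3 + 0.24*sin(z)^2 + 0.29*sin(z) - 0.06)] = (2.9008*sin(z)^3 - 1.8648*sin(z)^2 - 0.1776*sin(z) - 0.1073)*cos(z)/(-1.96*sin(z)^4 + 1.68*sin(z)^3 + 0.24*sin(z)^2 + 0.29*sin(z) - 0.06)^2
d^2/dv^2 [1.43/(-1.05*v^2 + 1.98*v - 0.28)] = (3.15315*v^2 - 5.94594*v - 1.43*(2.1*v - 1.98)*(4.2*v - 3.96) + 0.84084)/(1.05*v^2 - 1.98*v + 0.28)^3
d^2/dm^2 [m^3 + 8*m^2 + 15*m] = 6*m + 16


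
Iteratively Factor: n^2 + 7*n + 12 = (n + 3)*(n + 4)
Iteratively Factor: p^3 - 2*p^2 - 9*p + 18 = (p + 3)*(p^2 - 5*p + 6) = (p - 2)*(p + 3)*(p - 3)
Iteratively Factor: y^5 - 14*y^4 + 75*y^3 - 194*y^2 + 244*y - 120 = (y - 5)*(y^4 - 9*y^3 + 30*y^2 - 44*y + 24) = (y - 5)*(y - 3)*(y^3 - 6*y^2 + 12*y - 8) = (y - 5)*(y - 3)*(y - 2)*(y^2 - 4*y + 4) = (y - 5)*(y - 3)*(y - 2)^2*(y - 2)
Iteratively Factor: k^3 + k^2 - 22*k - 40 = (k - 5)*(k^2 + 6*k + 8) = (k - 5)*(k + 4)*(k + 2)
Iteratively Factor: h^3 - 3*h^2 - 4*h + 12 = (h - 2)*(h^2 - h - 6) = (h - 2)*(h + 2)*(h - 3)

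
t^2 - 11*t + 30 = (t - 6)*(t - 5)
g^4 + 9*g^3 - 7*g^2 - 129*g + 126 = (g - 3)*(g - 1)*(g + 6)*(g + 7)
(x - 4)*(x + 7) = x^2 + 3*x - 28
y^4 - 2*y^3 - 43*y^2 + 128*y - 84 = (y - 6)*(y - 2)*(y - 1)*(y + 7)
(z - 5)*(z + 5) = z^2 - 25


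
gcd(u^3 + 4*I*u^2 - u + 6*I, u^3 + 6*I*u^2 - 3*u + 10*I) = u^2 + I*u + 2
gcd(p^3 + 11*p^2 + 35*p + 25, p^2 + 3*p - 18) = 1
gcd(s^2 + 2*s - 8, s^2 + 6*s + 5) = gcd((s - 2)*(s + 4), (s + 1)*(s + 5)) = 1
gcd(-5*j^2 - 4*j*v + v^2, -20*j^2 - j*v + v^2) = -5*j + v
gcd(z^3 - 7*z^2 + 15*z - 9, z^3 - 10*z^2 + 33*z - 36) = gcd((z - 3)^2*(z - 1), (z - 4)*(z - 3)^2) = z^2 - 6*z + 9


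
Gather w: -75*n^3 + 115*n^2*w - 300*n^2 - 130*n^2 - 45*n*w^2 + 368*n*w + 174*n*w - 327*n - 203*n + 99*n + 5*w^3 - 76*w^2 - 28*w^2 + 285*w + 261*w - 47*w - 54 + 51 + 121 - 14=-75*n^3 - 430*n^2 - 431*n + 5*w^3 + w^2*(-45*n - 104) + w*(115*n^2 + 542*n + 499) + 104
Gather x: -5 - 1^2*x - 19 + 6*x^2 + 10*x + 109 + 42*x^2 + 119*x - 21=48*x^2 + 128*x + 64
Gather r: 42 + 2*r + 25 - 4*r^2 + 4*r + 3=-4*r^2 + 6*r + 70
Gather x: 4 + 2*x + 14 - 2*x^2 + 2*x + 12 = -2*x^2 + 4*x + 30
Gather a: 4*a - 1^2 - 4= 4*a - 5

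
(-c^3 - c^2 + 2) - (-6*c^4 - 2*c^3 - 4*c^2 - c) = 6*c^4 + c^3 + 3*c^2 + c + 2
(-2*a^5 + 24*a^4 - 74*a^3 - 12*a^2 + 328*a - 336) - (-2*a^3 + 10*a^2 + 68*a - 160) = -2*a^5 + 24*a^4 - 72*a^3 - 22*a^2 + 260*a - 176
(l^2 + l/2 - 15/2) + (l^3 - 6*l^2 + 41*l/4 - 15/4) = l^3 - 5*l^2 + 43*l/4 - 45/4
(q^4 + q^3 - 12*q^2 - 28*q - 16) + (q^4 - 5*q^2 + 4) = 2*q^4 + q^3 - 17*q^2 - 28*q - 12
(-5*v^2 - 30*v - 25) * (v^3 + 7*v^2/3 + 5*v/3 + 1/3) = -5*v^5 - 125*v^4/3 - 310*v^3/3 - 110*v^2 - 155*v/3 - 25/3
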